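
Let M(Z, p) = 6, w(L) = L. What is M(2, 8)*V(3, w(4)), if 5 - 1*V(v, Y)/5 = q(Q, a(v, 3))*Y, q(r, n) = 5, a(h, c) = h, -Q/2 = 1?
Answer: -450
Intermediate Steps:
Q = -2 (Q = -2*1 = -2)
V(v, Y) = 25 - 25*Y
M(2, 8)*V(3, w(4)) = 6*(25 - 25*4) = 6*(25 - 100) = 6*(-75) = -450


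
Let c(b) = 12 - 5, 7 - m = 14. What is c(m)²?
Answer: 49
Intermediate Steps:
m = -7 (m = 7 - 1*14 = 7 - 14 = -7)
c(b) = 7
c(m)² = 7² = 49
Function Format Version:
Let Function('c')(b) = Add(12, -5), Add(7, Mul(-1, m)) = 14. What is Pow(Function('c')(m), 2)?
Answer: 49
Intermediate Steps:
m = -7 (m = Add(7, Mul(-1, 14)) = Add(7, -14) = -7)
Function('c')(b) = 7
Pow(Function('c')(m), 2) = Pow(7, 2) = 49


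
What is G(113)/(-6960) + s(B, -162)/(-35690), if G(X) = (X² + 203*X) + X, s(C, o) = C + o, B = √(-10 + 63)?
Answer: -127732397/24840240 - √53/35690 ≈ -5.1424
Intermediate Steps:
B = √53 ≈ 7.2801
G(X) = X² + 204*X
G(113)/(-6960) + s(B, -162)/(-35690) = (113*(204 + 113))/(-6960) + (√53 - 162)/(-35690) = (113*317)*(-1/6960) + (-162 + √53)*(-1/35690) = 35821*(-1/6960) + (81/17845 - √53/35690) = -35821/6960 + (81/17845 - √53/35690) = -127732397/24840240 - √53/35690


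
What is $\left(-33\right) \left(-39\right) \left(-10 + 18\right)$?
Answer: $10296$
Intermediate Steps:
$\left(-33\right) \left(-39\right) \left(-10 + 18\right) = 1287 \cdot 8 = 10296$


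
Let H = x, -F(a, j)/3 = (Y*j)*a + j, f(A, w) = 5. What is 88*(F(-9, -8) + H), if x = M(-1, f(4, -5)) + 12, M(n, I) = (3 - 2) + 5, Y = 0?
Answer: 3696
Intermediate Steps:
F(a, j) = -3*j (F(a, j) = -3*((0*j)*a + j) = -3*(0*a + j) = -3*(0 + j) = -3*j)
M(n, I) = 6 (M(n, I) = 1 + 5 = 6)
x = 18 (x = 6 + 12 = 18)
H = 18
88*(F(-9, -8) + H) = 88*(-3*(-8) + 18) = 88*(24 + 18) = 88*42 = 3696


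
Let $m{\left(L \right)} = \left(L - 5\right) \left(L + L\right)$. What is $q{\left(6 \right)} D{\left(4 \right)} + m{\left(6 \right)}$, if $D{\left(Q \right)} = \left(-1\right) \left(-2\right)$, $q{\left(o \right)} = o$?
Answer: $24$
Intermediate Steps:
$D{\left(Q \right)} = 2$
$m{\left(L \right)} = 2 L \left(-5 + L\right)$ ($m{\left(L \right)} = \left(-5 + L\right) 2 L = 2 L \left(-5 + L\right)$)
$q{\left(6 \right)} D{\left(4 \right)} + m{\left(6 \right)} = 6 \cdot 2 + 2 \cdot 6 \left(-5 + 6\right) = 12 + 2 \cdot 6 \cdot 1 = 12 + 12 = 24$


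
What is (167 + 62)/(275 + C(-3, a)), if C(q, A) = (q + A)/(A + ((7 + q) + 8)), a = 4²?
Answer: 6412/7713 ≈ 0.83132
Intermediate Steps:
a = 16
C(q, A) = (A + q)/(15 + A + q) (C(q, A) = (A + q)/(A + (15 + q)) = (A + q)/(15 + A + q))
(167 + 62)/(275 + C(-3, a)) = (167 + 62)/(275 + (16 - 3)/(15 + 16 - 3)) = 229/(275 + 13/28) = 229/(7713/28) = 229*(28/7713) = 6412/7713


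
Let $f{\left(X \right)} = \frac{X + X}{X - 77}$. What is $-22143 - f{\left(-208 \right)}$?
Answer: $- \frac{6311171}{285} \approx -22144.0$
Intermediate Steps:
$f{\left(X \right)} = \frac{2 X}{-77 + X}$
$-22143 - f{\left(-208 \right)} = -22143 - 2 \left(-208\right) \frac{1}{-77 - 208} = -22143 - 2 \left(-208\right) \frac{1}{-285} = -22143 - 2 \left(-208\right) \left(- \frac{1}{285}\right) = -22143 - \frac{416}{285} = - \frac{6311171}{285}$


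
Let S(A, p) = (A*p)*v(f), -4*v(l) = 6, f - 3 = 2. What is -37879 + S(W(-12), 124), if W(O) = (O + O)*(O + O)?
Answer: -145015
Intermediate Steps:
f = 5 (f = 3 + 2 = 5)
v(l) = -3/2 (v(l) = -1/4*6 = -3/2)
W(O) = 4*O**2 (W(O) = (2*O)*(2*O) = 4*O**2)
S(A, p) = -3*A*p/2 (S(A, p) = (A*p)*(-3/2) = -3*A*p/2)
-37879 + S(W(-12), 124) = -37879 - 3/2*4*(-12)**2*124 = -37879 - 3/2*4*144*124 = -37879 - 3/2*576*124 = -37879 - 107136 = -145015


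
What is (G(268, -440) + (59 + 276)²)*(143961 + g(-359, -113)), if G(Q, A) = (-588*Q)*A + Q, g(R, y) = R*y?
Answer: 12815368663184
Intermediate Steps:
G(Q, A) = Q - 588*A*Q (G(Q, A) = -588*A*Q + Q = Q - 588*A*Q)
(G(268, -440) + (59 + 276)²)*(143961 + g(-359, -113)) = (268*(1 - 588*(-440)) + (59 + 276)²)*(143961 - 359*(-113)) = (268*(1 + 258720) + 335²)*(143961 + 40567) = (268*258721 + 112225)*184528 = (69337228 + 112225)*184528 = 69449453*184528 = 12815368663184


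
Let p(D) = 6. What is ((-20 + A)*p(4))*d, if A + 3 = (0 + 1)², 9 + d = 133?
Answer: -16368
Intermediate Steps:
d = 124 (d = -9 + 133 = 124)
A = -2 (A = -3 + (0 + 1)² = -3 + 1² = -3 + 1 = -2)
((-20 + A)*p(4))*d = ((-20 - 2)*6)*124 = -22*6*124 = -132*124 = -16368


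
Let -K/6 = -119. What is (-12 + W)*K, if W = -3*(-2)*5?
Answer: 12852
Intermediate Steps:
K = 714 (K = -6*(-119) = 714)
W = 30 (W = 6*5 = 30)
(-12 + W)*K = (-12 + 30)*714 = 18*714 = 12852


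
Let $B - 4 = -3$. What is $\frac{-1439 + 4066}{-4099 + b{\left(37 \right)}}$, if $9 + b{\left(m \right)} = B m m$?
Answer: $- \frac{2627}{2739} \approx -0.95911$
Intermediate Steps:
$B = 1$ ($B = 4 - 3 = 1$)
$b{\left(m \right)} = -9 + m^{2}$ ($b{\left(m \right)} = -9 + 1 m m = -9 + m m = -9 + m^{2}$)
$\frac{-1439 + 4066}{-4099 + b{\left(37 \right)}} = \frac{-1439 + 4066}{-4099 - \left(9 - 37^{2}\right)} = \frac{2627}{-4099 + \left(-9 + 1369\right)} = \frac{2627}{-4099 + 1360} = \frac{2627}{-2739} = 2627 \left(- \frac{1}{2739}\right) = - \frac{2627}{2739}$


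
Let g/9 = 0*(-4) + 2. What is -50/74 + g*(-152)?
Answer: -101257/37 ≈ -2736.7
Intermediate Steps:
g = 18 (g = 9*(0*(-4) + 2) = 9*(0 + 2) = 9*2 = 18)
-50/74 + g*(-152) = -50/74 + 18*(-152) = -50*1/74 - 2736 = -25/37 - 2736 = -101257/37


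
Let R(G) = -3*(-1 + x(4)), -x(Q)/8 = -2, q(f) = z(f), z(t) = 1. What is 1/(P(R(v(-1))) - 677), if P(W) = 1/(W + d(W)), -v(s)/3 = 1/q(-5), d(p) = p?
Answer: -90/60931 ≈ -0.0014771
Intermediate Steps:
q(f) = 1
x(Q) = 16 (x(Q) = -8*(-2) = 16)
v(s) = -3 (v(s) = -3/1 = -3*1 = -3)
R(G) = -45 (R(G) = -3*(-1 + 16) = -3*15 = -45)
P(W) = 1/(2*W) (P(W) = 1/(W + W) = 1/(2*W))
1/(P(R(v(-1))) - 677) = 1/((½)/(-45) - 677) = 1/((½)*(-1/45) - 677) = 1/(-1/90 - 677) = 1/(-60931/90) = -90/60931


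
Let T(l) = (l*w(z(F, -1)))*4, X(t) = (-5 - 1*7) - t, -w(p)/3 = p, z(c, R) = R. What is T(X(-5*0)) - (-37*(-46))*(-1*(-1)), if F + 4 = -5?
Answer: -1846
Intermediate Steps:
F = -9 (F = -4 - 5 = -9)
w(p) = -3*p
X(t) = -12 - t (X(t) = (-5 - 7) - t = -12 - t)
T(l) = 12*l (T(l) = (l*(-3*(-1)))*4 = (l*3)*4 = (3*l)*4 = 12*l)
T(X(-5*0)) - (-37*(-46))*(-1*(-1)) = 12*(-12 - (-5)*0) - (-37*(-46))*(-1*(-1)) = 12*(-12 - 1*0) - 1702 = 12*(-12 + 0) - 1*1702 = 12*(-12) - 1702 = -144 - 1702 = -1846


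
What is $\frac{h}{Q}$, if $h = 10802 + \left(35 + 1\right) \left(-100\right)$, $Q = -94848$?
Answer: $- \frac{277}{3648} \approx -0.075932$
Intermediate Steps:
$h = 7202$ ($h = 10802 + 36 \left(-100\right) = 10802 - 3600 = 7202$)
$\frac{h}{Q} = \frac{7202}{-94848} = 7202 \left(- \frac{1}{94848}\right) = - \frac{277}{3648}$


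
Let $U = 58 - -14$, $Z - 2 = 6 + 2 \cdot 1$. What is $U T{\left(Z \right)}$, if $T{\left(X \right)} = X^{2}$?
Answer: $7200$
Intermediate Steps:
$Z = 10$ ($Z = 2 + \left(6 + 2 \cdot 1\right) = 2 + \left(6 + 2\right) = 2 + 8 = 10$)
$U = 72$ ($U = 58 + 14 = 72$)
$U T{\left(Z \right)} = 72 \cdot 10^{2} = 72 \cdot 100 = 7200$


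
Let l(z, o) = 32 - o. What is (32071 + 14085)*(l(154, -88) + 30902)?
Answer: 1431851432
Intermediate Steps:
(32071 + 14085)*(l(154, -88) + 30902) = (32071 + 14085)*((32 - 1*(-88)) + 30902) = 46156*((32 + 88) + 30902) = 46156*(120 + 30902) = 46156*31022 = 1431851432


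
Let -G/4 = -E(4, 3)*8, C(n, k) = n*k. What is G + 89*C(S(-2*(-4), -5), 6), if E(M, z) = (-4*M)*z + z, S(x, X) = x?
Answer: 2832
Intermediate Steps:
E(M, z) = z - 4*M*z (E(M, z) = -4*M*z + z = z - 4*M*z)
C(n, k) = k*n
G = -1440 (G = -4*(-3*(1 - 4*4))*8 = -4*(-3*(1 - 16))*8 = -4*(-3*(-15))*8 = -4*(-1*(-45))*8 = -180*8 = -4*360 = -1440)
G + 89*C(S(-2*(-4), -5), 6) = -1440 + 89*(6*(-2*(-4))) = -1440 + 89*(6*8) = -1440 + 89*48 = -1440 + 4272 = 2832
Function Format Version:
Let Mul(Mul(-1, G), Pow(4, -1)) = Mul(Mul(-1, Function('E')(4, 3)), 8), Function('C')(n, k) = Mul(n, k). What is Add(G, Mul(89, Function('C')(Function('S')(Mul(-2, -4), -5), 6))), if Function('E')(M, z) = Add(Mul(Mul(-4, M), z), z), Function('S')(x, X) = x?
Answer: 2832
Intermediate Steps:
Function('E')(M, z) = Add(z, Mul(-4, M, z)) (Function('E')(M, z) = Add(Mul(-4, M, z), z) = Add(z, Mul(-4, M, z)))
Function('C')(n, k) = Mul(k, n)
G = -1440 (G = Mul(-4, Mul(Mul(-1, Mul(3, Add(1, Mul(-4, 4)))), 8)) = Mul(-4, Mul(Mul(-1, Mul(3, Add(1, -16))), 8)) = Mul(-4, Mul(Mul(-1, Mul(3, -15)), 8)) = Mul(-4, Mul(Mul(-1, -45), 8)) = Mul(-4, Mul(45, 8)) = Mul(-4, 360) = -1440)
Add(G, Mul(89, Function('C')(Function('S')(Mul(-2, -4), -5), 6))) = Add(-1440, Mul(89, Mul(6, Mul(-2, -4)))) = Add(-1440, Mul(89, Mul(6, 8))) = Add(-1440, Mul(89, 48)) = Add(-1440, 4272) = 2832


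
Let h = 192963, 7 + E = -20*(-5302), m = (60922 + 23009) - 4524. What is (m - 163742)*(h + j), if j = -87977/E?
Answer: -1725524275231670/106033 ≈ -1.6273e+10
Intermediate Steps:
m = 79407 (m = 83931 - 4524 = 79407)
E = 106033 (E = -7 - 20*(-5302) = -7 + 106040 = 106033)
j = -87977/106033 ≈ -0.82971
(m - 163742)*(h + j) = (79407 - 163742)*(192963 - 87977/106033) = -84335*20460357802/106033 = -1725524275231670/106033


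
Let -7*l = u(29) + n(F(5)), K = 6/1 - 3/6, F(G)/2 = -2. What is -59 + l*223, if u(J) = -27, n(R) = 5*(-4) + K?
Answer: 17683/14 ≈ 1263.1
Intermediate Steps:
F(G) = -4 (F(G) = 2*(-2) = -4)
K = 11/2 (K = 6*1 - 3*1/6 = 6 - 1/2 = 11/2 ≈ 5.5000)
n(R) = -29/2 (n(R) = 5*(-4) + 11/2 = -20 + 11/2 = -29/2)
l = 83/14 (l = -(-27 - 29/2)/7 = -1/7*(-83/2) = 83/14 ≈ 5.9286)
-59 + l*223 = -59 + (83/14)*223 = -59 + 18509/14 = 17683/14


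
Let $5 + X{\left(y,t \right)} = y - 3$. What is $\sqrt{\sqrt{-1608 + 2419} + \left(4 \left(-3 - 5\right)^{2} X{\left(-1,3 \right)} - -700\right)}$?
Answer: $\sqrt{-1604 + \sqrt{811}} \approx 39.693 i$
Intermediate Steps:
$X{\left(y,t \right)} = -8 + y$ ($X{\left(y,t \right)} = -5 + \left(y - 3\right) = -5 + \left(-3 + y\right) = -8 + y$)
$\sqrt{\sqrt{-1608 + 2419} + \left(4 \left(-3 - 5\right)^{2} X{\left(-1,3 \right)} - -700\right)} = \sqrt{\sqrt{-1608 + 2419} + \left(4 \left(-3 - 5\right)^{2} \left(-8 - 1\right) - -700\right)} = \sqrt{\sqrt{811} + \left(4 \left(-8\right)^{2} \left(-9\right) + 700\right)} = \sqrt{\sqrt{811} + \left(4 \cdot 64 \left(-9\right) + 700\right)} = \sqrt{\sqrt{811} + \left(256 \left(-9\right) + 700\right)} = \sqrt{\sqrt{811} + \left(-2304 + 700\right)} = \sqrt{\sqrt{811} - 1604} = \sqrt{-1604 + \sqrt{811}}$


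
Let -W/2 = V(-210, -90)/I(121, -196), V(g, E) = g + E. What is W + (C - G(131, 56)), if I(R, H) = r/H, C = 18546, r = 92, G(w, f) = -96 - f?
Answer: 400654/23 ≈ 17420.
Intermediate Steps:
V(g, E) = E + g
I(R, H) = 92/H
W = -29400/23 (W = -2*(-90 - 210)/(92/(-196)) = -(-600)/(92*(-1/196)) = -(-600)/(-23/49) = -(-600)*(-49)/23 = -2*14700/23 = -29400/23 ≈ -1278.3)
W + (C - G(131, 56)) = -29400/23 + (18546 - (-96 - 1*56)) = -29400/23 + (18546 - (-96 - 56)) = -29400/23 + (18546 - 1*(-152)) = -29400/23 + (18546 + 152) = -29400/23 + 18698 = 400654/23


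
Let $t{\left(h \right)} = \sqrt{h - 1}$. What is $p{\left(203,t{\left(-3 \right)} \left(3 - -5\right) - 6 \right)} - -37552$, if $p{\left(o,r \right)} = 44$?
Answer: $37596$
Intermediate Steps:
$t{\left(h \right)} = \sqrt{-1 + h}$
$p{\left(203,t{\left(-3 \right)} \left(3 - -5\right) - 6 \right)} - -37552 = 44 - -37552 = 44 + 37552 = 37596$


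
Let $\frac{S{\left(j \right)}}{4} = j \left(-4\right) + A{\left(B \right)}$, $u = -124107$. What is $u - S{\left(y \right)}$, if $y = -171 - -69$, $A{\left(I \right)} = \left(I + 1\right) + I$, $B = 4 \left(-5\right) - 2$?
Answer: $-125567$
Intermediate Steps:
$B = -22$ ($B = -20 - 2 = -22$)
$A{\left(I \right)} = 1 + 2 I$ ($A{\left(I \right)} = \left(1 + I\right) + I = 1 + 2 I$)
$y = -102$ ($y = -171 + 69 = -102$)
$S{\left(j \right)} = -172 - 16 j$ ($S{\left(j \right)} = 4 \left(j \left(-4\right) + \left(1 + 2 \left(-22\right)\right)\right) = 4 \left(- 4 j + \left(1 - 44\right)\right) = 4 \left(- 4 j - 43\right) = 4 \left(-43 - 4 j\right) = -172 - 16 j$)
$u - S{\left(y \right)} = -124107 - \left(-172 - -1632\right) = -124107 - \left(-172 + 1632\right) = -124107 - 1460 = -125567$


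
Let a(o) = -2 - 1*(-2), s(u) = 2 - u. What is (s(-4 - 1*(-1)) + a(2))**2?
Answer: 25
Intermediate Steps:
a(o) = 0 (a(o) = -2 + 2 = 0)
(s(-4 - 1*(-1)) + a(2))**2 = ((2 - (-4 - 1*(-1))) + 0)**2 = ((2 - (-4 + 1)) + 0)**2 = ((2 - 1*(-3)) + 0)**2 = ((2 + 3) + 0)**2 = (5 + 0)**2 = 5**2 = 25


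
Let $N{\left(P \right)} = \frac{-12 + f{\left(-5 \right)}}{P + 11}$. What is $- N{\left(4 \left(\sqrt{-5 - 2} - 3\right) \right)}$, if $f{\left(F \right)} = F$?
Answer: $- \frac{17}{113} - \frac{68 i \sqrt{7}}{113} \approx -0.15044 - 1.5921 i$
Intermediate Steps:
$N{\left(P \right)} = - \frac{17}{11 + P}$ ($N{\left(P \right)} = \frac{-12 - 5}{P + 11} = - \frac{17}{11 + P}$)
$- N{\left(4 \left(\sqrt{-5 - 2} - 3\right) \right)} = - \frac{-17}{11 + 4 \left(\sqrt{-5 - 2} - 3\right)} = - \frac{-17}{11 + 4 \left(\sqrt{-7} - 3\right)} = - \frac{-17}{11 + 4 \left(i \sqrt{7} - 3\right)} = - \frac{-17}{11 + 4 \left(-3 + i \sqrt{7}\right)} = - \frac{-17}{11 - \left(12 - 4 i \sqrt{7}\right)} = - \frac{-17}{-1 + 4 i \sqrt{7}} = \frac{17}{-1 + 4 i \sqrt{7}}$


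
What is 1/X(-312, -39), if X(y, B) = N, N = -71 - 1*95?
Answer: -1/166 ≈ -0.0060241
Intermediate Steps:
N = -166 (N = -71 - 95 = -166)
X(y, B) = -166
1/X(-312, -39) = 1/(-166) = -1/166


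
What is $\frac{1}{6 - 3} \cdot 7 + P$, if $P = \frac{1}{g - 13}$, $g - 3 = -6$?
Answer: $\frac{109}{48} \approx 2.2708$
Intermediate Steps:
$g = -3$ ($g = 3 - 6 = -3$)
$P = - \frac{1}{16}$ ($P = \frac{1}{-3 - 13} = \frac{1}{-16} = - \frac{1}{16} \approx -0.0625$)
$\frac{1}{6 - 3} \cdot 7 + P = \frac{1}{6 - 3} \cdot 7 - \frac{1}{16} = \frac{1}{3} \cdot 7 - \frac{1}{16} = \frac{7}{3} - \frac{1}{16} = \frac{109}{48}$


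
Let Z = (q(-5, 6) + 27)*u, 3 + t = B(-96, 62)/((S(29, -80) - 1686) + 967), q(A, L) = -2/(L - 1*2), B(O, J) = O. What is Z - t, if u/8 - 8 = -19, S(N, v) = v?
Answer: -1860967/799 ≈ -2329.1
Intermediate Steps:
u = -88 (u = 64 + 8*(-19) = 64 - 152 = -88)
q(A, L) = -2/(-2 + L) (q(A, L) = -2/(L - 2) = -2/(-2 + L))
t = -2301/799 (t = -3 - 96/((-80 - 1686) + 967) = -3 - 96/(-1766 + 967) = -3 - 96/(-799) = -3 - 96*(-1/799) = -3 + 96/799 = -2301/799 ≈ -2.8798)
Z = -2332 (Z = (-2/(-2 + 6) + 27)*(-88) = (-2/4 + 27)*(-88) = (-2*¼ + 27)*(-88) = (-½ + 27)*(-88) = (53/2)*(-88) = -2332)
Z - t = -2332 - 1*(-2301/799) = -2332 + 2301/799 = -1860967/799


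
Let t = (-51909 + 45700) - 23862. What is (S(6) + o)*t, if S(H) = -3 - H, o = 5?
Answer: 120284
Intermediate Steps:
t = -30071 (t = -6209 - 23862 = -30071)
(S(6) + o)*t = ((-3 - 1*6) + 5)*(-30071) = ((-3 - 6) + 5)*(-30071) = (-9 + 5)*(-30071) = -4*(-30071) = 120284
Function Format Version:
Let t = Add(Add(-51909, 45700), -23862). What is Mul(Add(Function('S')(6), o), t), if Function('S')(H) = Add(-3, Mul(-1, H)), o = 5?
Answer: 120284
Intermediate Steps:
t = -30071 (t = Add(-6209, -23862) = -30071)
Mul(Add(Function('S')(6), o), t) = Mul(Add(Add(-3, Mul(-1, 6)), 5), -30071) = Mul(Add(Add(-3, -6), 5), -30071) = Mul(Add(-9, 5), -30071) = Mul(-4, -30071) = 120284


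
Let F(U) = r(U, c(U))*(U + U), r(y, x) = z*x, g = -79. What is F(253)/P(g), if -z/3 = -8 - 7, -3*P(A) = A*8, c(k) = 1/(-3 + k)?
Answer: 6831/15800 ≈ 0.43234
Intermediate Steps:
P(A) = -8*A/3 (P(A) = -A*8/3 = -8*A/3)
z = 45 (z = -3*(-8 - 7) = -3*(-15) = 45)
r(y, x) = 45*x
F(U) = 90*U/(-3 + U) (F(U) = (45/(-3 + U))*(U + U) = (45/(-3 + U))*(2*U) = 90*U/(-3 + U))
F(253)/P(g) = (90*253/(-3 + 253))/((-8/3*(-79))) = (90*253/250)/(632/3) = (90*253*(1/250))*(3/632) = (2277/25)*(3/632) = 6831/15800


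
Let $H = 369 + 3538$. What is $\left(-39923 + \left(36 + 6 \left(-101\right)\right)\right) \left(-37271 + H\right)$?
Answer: $1351008452$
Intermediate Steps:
$H = 3907$
$\left(-39923 + \left(36 + 6 \left(-101\right)\right)\right) \left(-37271 + H\right) = \left(-39923 + \left(36 + 6 \left(-101\right)\right)\right) \left(-37271 + 3907\right) = \left(-39923 + \left(36 - 606\right)\right) \left(-33364\right) = \left(-39923 - 570\right) \left(-33364\right) = \left(-40493\right) \left(-33364\right) = 1351008452$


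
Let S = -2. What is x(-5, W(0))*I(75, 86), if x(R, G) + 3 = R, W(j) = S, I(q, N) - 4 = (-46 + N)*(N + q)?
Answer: -51552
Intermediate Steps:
I(q, N) = 4 + (-46 + N)*(N + q)
W(j) = -2
x(R, G) = -3 + R
x(-5, W(0))*I(75, 86) = (-3 - 5)*(4 + 86² - 46*86 - 46*75 + 86*75) = -8*(4 + 7396 - 3956 - 3450 + 6450) = -8*6444 = -51552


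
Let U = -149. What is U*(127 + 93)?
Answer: -32780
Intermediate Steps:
U*(127 + 93) = -149*(127 + 93) = -149*220 = -32780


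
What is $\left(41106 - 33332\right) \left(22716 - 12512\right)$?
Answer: $79325896$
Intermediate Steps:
$\left(41106 - 33332\right) \left(22716 - 12512\right) = 7774 \cdot 10204 = 79325896$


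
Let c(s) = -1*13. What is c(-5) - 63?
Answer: -76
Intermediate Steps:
c(s) = -13
c(-5) - 63 = -13 - 63 = -76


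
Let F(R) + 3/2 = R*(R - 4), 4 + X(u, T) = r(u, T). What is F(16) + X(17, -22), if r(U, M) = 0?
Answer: 373/2 ≈ 186.50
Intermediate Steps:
X(u, T) = -4 (X(u, T) = -4 + 0 = -4)
F(R) = -3/2 + R*(-4 + R) (F(R) = -3/2 + R*(R - 4) = -3/2 + R*(-4 + R))
F(16) + X(17, -22) = (-3/2 + 16**2 - 4*16) - 4 = (-3/2 + 256 - 64) - 4 = 381/2 - 4 = 373/2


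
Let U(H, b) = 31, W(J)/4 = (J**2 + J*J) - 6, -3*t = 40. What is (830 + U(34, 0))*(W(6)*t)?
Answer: -3030720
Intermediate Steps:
t = -40/3 (t = -1/3*40 = -40/3 ≈ -13.333)
W(J) = -24 + 8*J**2 (W(J) = 4*((J**2 + J*J) - 6) = 4*((J**2 + J**2) - 6) = 4*(2*J**2 - 6) = 4*(-6 + 2*J**2) = -24 + 8*J**2)
(830 + U(34, 0))*(W(6)*t) = (830 + 31)*((-24 + 8*6**2)*(-40/3)) = 861*((-24 + 8*36)*(-40/3)) = 861*((-24 + 288)*(-40/3)) = 861*(264*(-40/3)) = 861*(-3520) = -3030720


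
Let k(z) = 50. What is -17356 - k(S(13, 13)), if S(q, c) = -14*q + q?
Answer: -17406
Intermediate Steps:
S(q, c) = -13*q
-17356 - k(S(13, 13)) = -17356 - 1*50 = -17356 - 50 = -17406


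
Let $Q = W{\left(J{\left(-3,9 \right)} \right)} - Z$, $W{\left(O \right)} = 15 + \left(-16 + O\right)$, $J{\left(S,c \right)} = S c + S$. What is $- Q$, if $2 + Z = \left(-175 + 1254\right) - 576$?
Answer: $532$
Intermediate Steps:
$J{\left(S,c \right)} = S + S c$
$W{\left(O \right)} = -1 + O$
$Z = 501$ ($Z = -2 + \left(\left(-175 + 1254\right) - 576\right) = -2 + \left(1079 - 576\right) = -2 + 503 = 501$)
$Q = -532$ ($Q = \left(-1 - 3 \left(1 + 9\right)\right) - 501 = \left(-1 - 30\right) - 501 = -31 - 501 = -532$)
$- Q = \left(-1\right) \left(-532\right) = 532$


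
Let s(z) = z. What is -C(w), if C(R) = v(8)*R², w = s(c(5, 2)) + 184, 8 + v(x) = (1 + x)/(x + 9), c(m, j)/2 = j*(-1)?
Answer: 4114800/17 ≈ 2.4205e+5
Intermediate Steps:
c(m, j) = -2*j (c(m, j) = 2*(j*(-1)) = 2*(-j) = -2*j)
v(x) = -8 + (1 + x)/(9 + x) (v(x) = -8 + (1 + x)/(x + 9) = -8 + (1 + x)/(9 + x))
w = 180 (w = -2*2 + 184 = -4 + 184 = 180)
C(R) = -127*R²/17 (C(R) = ((-71 - 7*8)/(9 + 8))*R² = ((-71 - 56)/17)*R² = ((1/17)*(-127))*R² = -127*R²/17)
-C(w) = -(-127)*180²/17 = -(-127)*32400/17 = -1*(-4114800/17) = 4114800/17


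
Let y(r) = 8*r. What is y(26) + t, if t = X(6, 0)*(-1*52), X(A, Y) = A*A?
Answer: -1664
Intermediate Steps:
X(A, Y) = A²
t = -1872 (t = 6²*(-1*52) = 36*(-52) = -1872)
y(26) + t = 8*26 - 1872 = 208 - 1872 = -1664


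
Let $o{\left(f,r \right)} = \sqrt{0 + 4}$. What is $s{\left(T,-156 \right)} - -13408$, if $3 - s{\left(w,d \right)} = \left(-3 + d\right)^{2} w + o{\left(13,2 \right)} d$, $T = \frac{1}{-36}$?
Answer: $\frac{57701}{4} \approx 14425.0$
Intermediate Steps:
$T = - \frac{1}{36} \approx -0.027778$
$o{\left(f,r \right)} = 2$ ($o{\left(f,r \right)} = \sqrt{4} = 2$)
$s{\left(w,d \right)} = 3 - 2 d - w \left(-3 + d\right)^{2}$ ($s{\left(w,d \right)} = 3 - \left(\left(-3 + d\right)^{2} w + 2 d\right) = 3 - \left(w \left(-3 + d\right)^{2} + 2 d\right) = 3 - \left(2 d + w \left(-3 + d\right)^{2}\right) = 3 - 2 d - w \left(-3 + d\right)^{2}$)
$s{\left(T,-156 \right)} - -13408 = \left(3 - -312 - - \frac{\left(-3 - 156\right)^{2}}{36}\right) - -13408 = \left(3 + 312 - - \frac{\left(-159\right)^{2}}{36}\right) + 13408 = \left(3 + 312 - \left(- \frac{1}{36}\right) 25281\right) + 13408 = \left(3 + 312 + \frac{2809}{4}\right) + 13408 = \frac{4069}{4} + 13408 = \frac{57701}{4}$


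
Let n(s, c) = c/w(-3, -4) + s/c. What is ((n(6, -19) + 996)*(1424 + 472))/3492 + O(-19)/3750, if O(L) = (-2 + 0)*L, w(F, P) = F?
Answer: 5640211301/10366875 ≈ 544.06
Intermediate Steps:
O(L) = -2*L
n(s, c) = -c/3 + s/c (n(s, c) = c/(-3) + s/c = c*(-⅓) + s/c = -c/3 + s/c)
((n(6, -19) + 996)*(1424 + 472))/3492 + O(-19)/3750 = (((-⅓*(-19) + 6/(-19)) + 996)*(1424 + 472))/3492 - 2*(-19)/3750 = (((19/3 + 6*(-1/19)) + 996)*1896)*(1/3492) + 38*(1/3750) = (((19/3 - 6/19) + 996)*1896)*(1/3492) + 19/1875 = ((343/57 + 996)*1896)*(1/3492) + 19/1875 = ((57115/57)*1896)*(1/3492) + 19/1875 = (36096680/19)*(1/3492) + 19/1875 = 9024170/16587 + 19/1875 = 5640211301/10366875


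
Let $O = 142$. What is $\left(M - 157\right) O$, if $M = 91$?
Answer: $-9372$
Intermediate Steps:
$\left(M - 157\right) O = \left(91 - 157\right) 142 = \left(-66\right) 142 = -9372$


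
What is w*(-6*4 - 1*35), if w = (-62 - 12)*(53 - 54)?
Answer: -4366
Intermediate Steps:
w = 74 (w = -74*(-1) = 74)
w*(-6*4 - 1*35) = 74*(-6*4 - 1*35) = 74*(-24 - 35) = 74*(-59) = -4366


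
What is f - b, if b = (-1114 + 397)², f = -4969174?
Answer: -5483263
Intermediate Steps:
b = 514089 (b = (-717)² = 514089)
f - b = -4969174 - 1*514089 = -4969174 - 514089 = -5483263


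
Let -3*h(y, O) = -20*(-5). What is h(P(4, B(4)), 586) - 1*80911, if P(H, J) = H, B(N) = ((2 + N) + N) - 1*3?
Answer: -242833/3 ≈ -80944.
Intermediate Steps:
B(N) = -1 + 2*N (B(N) = (2 + 2*N) - 3 = -1 + 2*N)
h(y, O) = -100/3 (h(y, O) = -(-20)*(-5)/3 = -1/3*100 = -100/3)
h(P(4, B(4)), 586) - 1*80911 = -100/3 - 1*80911 = -100/3 - 80911 = -242833/3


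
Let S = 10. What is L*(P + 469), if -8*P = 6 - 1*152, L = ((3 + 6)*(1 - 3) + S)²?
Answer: 31184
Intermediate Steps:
L = 64 (L = ((3 + 6)*(1 - 3) + 10)² = (9*(-2) + 10)² = (-18 + 10)² = (-8)² = 64)
P = 73/4 (P = -(6 - 1*152)/8 = -(6 - 152)/8 = -⅛*(-146) = 73/4 ≈ 18.250)
L*(P + 469) = 64*(73/4 + 469) = 64*(1949/4) = 31184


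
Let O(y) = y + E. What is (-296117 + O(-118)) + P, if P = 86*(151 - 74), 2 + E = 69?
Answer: -289546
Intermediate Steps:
E = 67 (E = -2 + 69 = 67)
P = 6622 (P = 86*77 = 6622)
O(y) = 67 + y (O(y) = y + 67 = 67 + y)
(-296117 + O(-118)) + P = (-296117 + (67 - 118)) + 6622 = (-296117 - 51) + 6622 = -296168 + 6622 = -289546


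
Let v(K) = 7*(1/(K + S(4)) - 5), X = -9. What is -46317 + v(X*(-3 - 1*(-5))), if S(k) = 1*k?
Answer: -92705/2 ≈ -46353.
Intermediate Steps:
S(k) = k
v(K) = -35 + 7/(4 + K) (v(K) = 7*(1/(K + 4) - 5) = 7*(1/(4 + K) - 5) = 7*(-5 + 1/(4 + K)) = -35 + 7/(4 + K))
-46317 + v(X*(-3 - 1*(-5))) = -46317 + 7*(-19 - (-45)*(-3 - 1*(-5)))/(4 - 9*(-3 - 1*(-5))) = -46317 + 7*(-19 - (-45)*(-3 + 5))/(4 - 9*(-3 + 5)) = -46317 + 7*(-19 - (-45)*2)/(4 - 9*2) = -46317 + 7*(-19 - 5*(-18))/(4 - 18) = -46317 + 7*(-19 + 90)/(-14) = -46317 + 7*(-1/14)*71 = -46317 - 71/2 = -92705/2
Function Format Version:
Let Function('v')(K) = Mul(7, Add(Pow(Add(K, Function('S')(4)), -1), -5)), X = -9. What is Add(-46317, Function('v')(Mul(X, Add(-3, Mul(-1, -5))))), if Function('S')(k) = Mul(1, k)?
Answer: Rational(-92705, 2) ≈ -46353.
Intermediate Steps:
Function('S')(k) = k
Function('v')(K) = Add(-35, Mul(7, Pow(Add(4, K), -1))) (Function('v')(K) = Mul(7, Add(Pow(Add(K, 4), -1), -5)) = Mul(7, Add(Pow(Add(4, K), -1), -5)) = Mul(7, Add(-5, Pow(Add(4, K), -1))) = Add(-35, Mul(7, Pow(Add(4, K), -1))))
Add(-46317, Function('v')(Mul(X, Add(-3, Mul(-1, -5))))) = Add(-46317, Mul(7, Pow(Add(4, Mul(-9, Add(-3, Mul(-1, -5)))), -1), Add(-19, Mul(-5, Mul(-9, Add(-3, Mul(-1, -5))))))) = Add(-46317, Mul(7, Pow(Add(4, Mul(-9, Add(-3, 5))), -1), Add(-19, Mul(-5, Mul(-9, Add(-3, 5)))))) = Add(-46317, Mul(7, Pow(Add(4, Mul(-9, 2)), -1), Add(-19, Mul(-5, Mul(-9, 2))))) = Add(-46317, Mul(7, Pow(Add(4, -18), -1), Add(-19, Mul(-5, -18)))) = Add(-46317, Mul(7, Pow(-14, -1), Add(-19, 90))) = Add(-46317, Mul(7, Rational(-1, 14), 71)) = Add(-46317, Rational(-71, 2)) = Rational(-92705, 2)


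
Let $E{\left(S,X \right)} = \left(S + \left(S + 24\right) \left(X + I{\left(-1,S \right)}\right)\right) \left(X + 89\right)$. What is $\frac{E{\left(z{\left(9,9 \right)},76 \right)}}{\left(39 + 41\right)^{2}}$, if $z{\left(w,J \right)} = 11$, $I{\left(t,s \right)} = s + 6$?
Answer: $\frac{53889}{640} \approx 84.202$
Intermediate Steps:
$I{\left(t,s \right)} = 6 + s$
$E{\left(S,X \right)} = \left(89 + X\right) \left(S + \left(24 + S\right) \left(6 + S + X\right)\right)$ ($E{\left(S,X \right)} = \left(S + \left(S + 24\right) \left(X + \left(6 + S\right)\right)\right) \left(X + 89\right) = \left(S + \left(24 + S\right) \left(6 + S + X\right)\right) \left(89 + X\right) = \left(89 + X\right) \left(S + \left(24 + S\right) \left(6 + S + X\right)\right)$)
$\frac{E{\left(z{\left(9,9 \right)},76 \right)}}{\left(39 + 41\right)^{2}} = \frac{12816 + 24 \cdot 76^{2} + 89 \cdot 11^{2} + 2280 \cdot 76 + 2759 \cdot 11 + 11 \cdot 76^{2} + 76 \cdot 11^{2} + 120 \cdot 11 \cdot 76}{\left(39 + 41\right)^{2}} = \frac{12816 + 24 \cdot 5776 + 89 \cdot 121 + 173280 + 30349 + 11 \cdot 5776 + 76 \cdot 121 + 100320}{80^{2}} = \frac{12816 + 138624 + 10769 + 173280 + 30349 + 63536 + 9196 + 100320}{6400} = 538890 \cdot \frac{1}{6400} = \frac{53889}{640}$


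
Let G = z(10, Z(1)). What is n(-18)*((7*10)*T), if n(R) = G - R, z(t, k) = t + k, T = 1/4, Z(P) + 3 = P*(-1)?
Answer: 420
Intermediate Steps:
Z(P) = -3 - P (Z(P) = -3 + P*(-1) = -3 - P)
T = ¼ (T = 1*(¼) = ¼ ≈ 0.25000)
z(t, k) = k + t
G = 6 (G = (-3 - 1*1) + 10 = (-3 - 1) + 10 = -4 + 10 = 6)
n(R) = 6 - R
n(-18)*((7*10)*T) = (6 - 1*(-18))*((7*10)*(¼)) = (6 + 18)*(70*(¼)) = 24*(35/2) = 420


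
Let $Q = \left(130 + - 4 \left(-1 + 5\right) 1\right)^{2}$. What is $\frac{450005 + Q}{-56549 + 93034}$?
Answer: $\frac{463001}{36485} \approx 12.69$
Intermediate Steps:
$Q = 12996$ ($Q = \left(130 + \left(-4\right) 4 \cdot 1\right)^{2} = \left(130 - 16\right)^{2} = 114^{2} = 12996$)
$\frac{450005 + Q}{-56549 + 93034} = \frac{450005 + 12996}{-56549 + 93034} = \frac{463001}{36485}$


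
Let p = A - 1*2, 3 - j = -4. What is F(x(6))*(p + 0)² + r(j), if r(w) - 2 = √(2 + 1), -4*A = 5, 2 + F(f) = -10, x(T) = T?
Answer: -499/4 + √3 ≈ -123.02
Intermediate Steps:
F(f) = -12 (F(f) = -2 - 10 = -12)
A = -5/4 (A = -¼*5 = -5/4 ≈ -1.2500)
j = 7 (j = 3 - 1*(-4) = 3 + 4 = 7)
p = -13/4 (p = -5/4 - 1*2 = -5/4 - 2 = -13/4 ≈ -3.2500)
r(w) = 2 + √3 (r(w) = 2 + √(2 + 1) = 2 + √3)
F(x(6))*(p + 0)² + r(j) = -12*(-13/4 + 0)² + (2 + √3) = -12*(-13/4)² + (2 + √3) = -12*169/16 + (2 + √3) = -507/4 + (2 + √3) = -499/4 + √3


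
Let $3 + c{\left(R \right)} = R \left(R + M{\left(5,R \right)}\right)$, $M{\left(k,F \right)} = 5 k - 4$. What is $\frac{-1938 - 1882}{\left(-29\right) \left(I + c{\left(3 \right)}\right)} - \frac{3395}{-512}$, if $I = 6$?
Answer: $\frac{1867993}{222720} \approx 8.3872$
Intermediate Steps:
$M{\left(k,F \right)} = -4 + 5 k$
$c{\left(R \right)} = -3 + R \left(21 + R\right)$ ($c{\left(R \right)} = -3 + R \left(R + \left(-4 + 5 \cdot 5\right)\right) = -3 + R \left(R + \left(-4 + 25\right)\right) = -3 + R \left(R + 21\right) = -3 + R \left(21 + R\right)$)
$\frac{-1938 - 1882}{\left(-29\right) \left(I + c{\left(3 \right)}\right)} - \frac{3395}{-512} = \frac{-1938 - 1882}{\left(-29\right) \left(6 + \left(-3 + 3^{2} + 21 \cdot 3\right)\right)} - \frac{3395}{-512} = \frac{-1938 - 1882}{\left(-29\right) \left(6 + \left(-3 + 9 + 63\right)\right)} - - \frac{3395}{512} = - \frac{3820}{\left(-29\right) \left(6 + 69\right)} + \frac{3395}{512} = - \frac{3820}{\left(-29\right) 75} + \frac{3395}{512} = - \frac{3820}{-2175} + \frac{3395}{512} = \left(-3820\right) \left(- \frac{1}{2175}\right) + \frac{3395}{512} = \frac{764}{435} + \frac{3395}{512} = \frac{1867993}{222720}$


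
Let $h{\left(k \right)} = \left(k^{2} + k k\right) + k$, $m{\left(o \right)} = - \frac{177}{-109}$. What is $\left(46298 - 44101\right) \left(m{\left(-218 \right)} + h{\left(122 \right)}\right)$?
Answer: $\frac{7158236839}{109} \approx 6.5672 \cdot 10^{7}$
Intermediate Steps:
$m{\left(o \right)} = \frac{177}{109}$ ($m{\left(o \right)} = \left(-177\right) \left(- \frac{1}{109}\right) = \frac{177}{109}$)
$h{\left(k \right)} = k + 2 k^{2}$ ($h{\left(k \right)} = \left(k^{2} + k^{2}\right) + k = 2 k^{2} + k = k + 2 k^{2}$)
$\left(46298 - 44101\right) \left(m{\left(-218 \right)} + h{\left(122 \right)}\right) = \left(46298 - 44101\right) \left(\frac{177}{109} + 122 \left(1 + 2 \cdot 122\right)\right) = 2197 \left(\frac{177}{109} + 122 \left(1 + 244\right)\right) = 2197 \left(\frac{177}{109} + 122 \cdot 245\right) = 2197 \left(\frac{177}{109} + 29890\right) = 2197 \cdot \frac{3258187}{109} = \frac{7158236839}{109}$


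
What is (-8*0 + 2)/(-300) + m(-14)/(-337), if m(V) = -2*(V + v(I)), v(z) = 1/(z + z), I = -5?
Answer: -4567/50550 ≈ -0.090346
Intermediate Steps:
v(z) = 1/(2*z)
m(V) = 1/5 - 2*V (m(V) = -2*(V + (1/2)/(-5)) = -2*(V + (1/2)*(-1/5)) = -2*(V - 1/10) = -2*(-1/10 + V) = 1/5 - 2*V)
(-8*0 + 2)/(-300) + m(-14)/(-337) = (-8*0 + 2)/(-300) + (1/5 - 2*(-14))/(-337) = (0 + 2)*(-1/300) + (1/5 + 28)*(-1/337) = 2*(-1/300) + (141/5)*(-1/337) = -1/150 - 141/1685 = -4567/50550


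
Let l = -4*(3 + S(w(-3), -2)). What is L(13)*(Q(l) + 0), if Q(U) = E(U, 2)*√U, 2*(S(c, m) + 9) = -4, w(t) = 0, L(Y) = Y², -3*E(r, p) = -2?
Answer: 1352*√2/3 ≈ 637.34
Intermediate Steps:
E(r, p) = ⅔ (E(r, p) = -⅓*(-2) = ⅔)
S(c, m) = -11 (S(c, m) = -9 + (½)*(-4) = -9 - 2 = -11)
l = 32 (l = -4*(3 - 11) = -4*(-8) = 32)
Q(U) = 2*√U/3
L(13)*(Q(l) + 0) = 13²*(2*√32/3 + 0) = 169*(2*(4*√2)/3 + 0) = 169*(8*√2/3 + 0) = 169*(8*√2/3) = 1352*√2/3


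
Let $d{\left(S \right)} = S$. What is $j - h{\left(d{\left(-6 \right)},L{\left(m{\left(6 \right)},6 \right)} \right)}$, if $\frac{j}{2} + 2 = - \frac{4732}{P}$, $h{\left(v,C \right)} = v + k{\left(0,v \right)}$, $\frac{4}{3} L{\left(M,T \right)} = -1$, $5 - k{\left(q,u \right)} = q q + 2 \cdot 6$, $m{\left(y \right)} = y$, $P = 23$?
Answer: $- \frac{9257}{23} \approx -402.48$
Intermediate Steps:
$k{\left(q,u \right)} = -7 - q^{2}$ ($k{\left(q,u \right)} = 5 - \left(q q + 2 \cdot 6\right) = 5 - \left(q^{2} + 12\right) = 5 - \left(12 + q^{2}\right) = -7 - q^{2}$)
$L{\left(M,T \right)} = - \frac{3}{4}$ ($L{\left(M,T \right)} = \frac{3}{4} \left(-1\right) = - \frac{3}{4}$)
$h{\left(v,C \right)} = -7 + v$ ($h{\left(v,C \right)} = v - 7 = -7 + v$)
$j = - \frac{9556}{23}$ ($j = -4 + 2 \left(- \frac{4732}{23}\right) = -4 - \frac{9464}{23} = - \frac{9556}{23} \approx -415.48$)
$j - h{\left(d{\left(-6 \right)},L{\left(m{\left(6 \right)},6 \right)} \right)} = - \frac{9556}{23} - \left(-7 - 6\right) = - \frac{9556}{23} - -13 = - \frac{9556}{23} + 13 = - \frac{9257}{23}$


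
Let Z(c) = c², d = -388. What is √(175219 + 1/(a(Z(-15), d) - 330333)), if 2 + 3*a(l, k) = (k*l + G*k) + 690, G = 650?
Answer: √6323608280713234/189973 ≈ 418.59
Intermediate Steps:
a(l, k) = 688/3 + 650*k/3 + k*l/3 (a(l, k) = -⅔ + ((k*l + 650*k) + 690)/3 = -⅔ + ((650*k + k*l) + 690)/3 = -⅔ + (690 + 650*k + k*l)/3 = -⅔ + (230 + 650*k/3 + k*l/3) = 688/3 + 650*k/3 + k*l/3)
√(175219 + 1/(a(Z(-15), d) - 330333)) = √(175219 + 1/((688/3 + (650/3)*(-388) + (⅓)*(-388)*(-15)²) - 330333)) = √(175219 + 1/((688/3 - 252200/3 + (⅓)*(-388)*225) - 330333)) = √(175219 + 1/((688/3 - 252200/3 - 29100) - 330333)) = √(175219 + 1/(-338812/3 - 330333)) = √(175219 + 1/(-1329811/3)) = √(175219 - 3/1329811) = √(233008153606/1329811) = √6323608280713234/189973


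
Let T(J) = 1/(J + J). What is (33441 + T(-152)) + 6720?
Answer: 12208943/304 ≈ 40161.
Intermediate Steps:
T(J) = 1/(2*J)
(33441 + T(-152)) + 6720 = (33441 + (½)/(-152)) + 6720 = (33441 + (½)*(-1/152)) + 6720 = (33441 - 1/304) + 6720 = 10166063/304 + 6720 = 12208943/304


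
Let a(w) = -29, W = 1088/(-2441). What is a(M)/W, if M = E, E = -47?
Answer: 70789/1088 ≈ 65.063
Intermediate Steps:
M = -47
W = -1088/2441 (W = 1088*(-1/2441) = -1088/2441 ≈ -0.44572)
a(M)/W = -29/(-1088/2441) = -29*(-2441/1088) = 70789/1088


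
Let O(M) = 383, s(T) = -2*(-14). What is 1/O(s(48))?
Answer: 1/383 ≈ 0.0026110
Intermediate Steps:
s(T) = 28
1/O(s(48)) = 1/383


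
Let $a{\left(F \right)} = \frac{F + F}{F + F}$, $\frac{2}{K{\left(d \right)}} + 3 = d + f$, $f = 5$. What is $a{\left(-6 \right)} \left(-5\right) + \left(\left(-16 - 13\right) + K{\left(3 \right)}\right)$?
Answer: $- \frac{168}{5} \approx -33.6$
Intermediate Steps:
$K{\left(d \right)} = \frac{2}{2 + d}$ ($K{\left(d \right)} = \frac{2}{-3 + \left(d + 5\right)} = \frac{2}{-3 + \left(5 + d\right)} = \frac{2}{2 + d}$)
$a{\left(F \right)} = 1$ ($a{\left(F \right)} = \frac{2 F}{2 F} = 2 F \frac{1}{2 F} = 1$)
$a{\left(-6 \right)} \left(-5\right) + \left(\left(-16 - 13\right) + K{\left(3 \right)}\right) = 1 \left(-5\right) + \left(\left(-16 - 13\right) + \frac{2}{2 + 3}\right) = -5 - \left(29 - \frac{2}{5}\right) = -5 + \left(-29 + 2 \cdot \frac{1}{5}\right) = -5 + \left(-29 + \frac{2}{5}\right) = -5 - \frac{143}{5} = - \frac{168}{5}$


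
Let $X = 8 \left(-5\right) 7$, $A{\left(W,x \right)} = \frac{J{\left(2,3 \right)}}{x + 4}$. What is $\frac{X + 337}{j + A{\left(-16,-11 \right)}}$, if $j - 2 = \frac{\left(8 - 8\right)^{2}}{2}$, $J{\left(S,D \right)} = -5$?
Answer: $21$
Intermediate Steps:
$j = 2$ ($j = 2 + \frac{\left(8 - 8\right)^{2}}{2} = 2 + 0^{2} \cdot \frac{1}{2} = 2 + 0 \cdot \frac{1}{2} = 2 + 0 = 2$)
$A{\left(W,x \right)} = - \frac{5}{4 + x}$ ($A{\left(W,x \right)} = - \frac{5}{x + 4} = - \frac{5}{4 + x}$)
$X = -280$ ($X = \left(-40\right) 7 = -280$)
$\frac{X + 337}{j + A{\left(-16,-11 \right)}} = \frac{-280 + 337}{2 - \frac{5}{4 - 11}} = \frac{57}{2 - \frac{5}{-7}} = \frac{57}{2 - - \frac{5}{7}} = \frac{57}{2 + \frac{5}{7}} = \frac{57}{\frac{19}{7}} = 57 \cdot \frac{7}{19} = 21$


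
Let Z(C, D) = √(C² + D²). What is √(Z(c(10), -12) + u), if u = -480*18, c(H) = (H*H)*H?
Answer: 2*√(-2160 + √62509) ≈ 87.407*I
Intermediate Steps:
c(H) = H³ (c(H) = H²*H = H³)
u = -8640
√(Z(c(10), -12) + u) = √(√((10³)² + (-12)²) - 8640) = √(√(1000² + 144) - 8640) = √(√(1000000 + 144) - 8640) = √(√1000144 - 8640) = √(4*√62509 - 8640) = √(-8640 + 4*√62509)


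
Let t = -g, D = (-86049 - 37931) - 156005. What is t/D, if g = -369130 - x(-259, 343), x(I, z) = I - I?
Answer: -73826/55997 ≈ -1.3184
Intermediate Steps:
D = -279985 (D = -123980 - 156005 = -279985)
x(I, z) = 0
g = -369130 (g = -369130 - 1*0 = -369130 + 0 = -369130)
t = 369130 (t = -1*(-369130) = 369130)
t/D = 369130/(-279985) = 369130*(-1/279985) = -73826/55997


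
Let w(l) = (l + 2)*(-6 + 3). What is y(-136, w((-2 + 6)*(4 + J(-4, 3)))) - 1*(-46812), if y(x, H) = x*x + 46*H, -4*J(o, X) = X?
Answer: 63238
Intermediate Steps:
J(o, X) = -X/4
w(l) = -6 - 3*l (w(l) = (2 + l)*(-3) = -6 - 3*l)
y(x, H) = x² + 46*H
y(-136, w((-2 + 6)*(4 + J(-4, 3)))) - 1*(-46812) = ((-136)² + 46*(-6 - 3*(-2 + 6)*(4 - ¼*3))) - 1*(-46812) = (18496 + 46*(-6 - 12*(4 - ¾))) + 46812 = (18496 + 46*(-6 - 12*13/4)) + 46812 = (18496 + 46*(-6 - 3*13)) + 46812 = (18496 + 46*(-6 - 39)) + 46812 = (18496 + 46*(-45)) + 46812 = (18496 - 2070) + 46812 = 16426 + 46812 = 63238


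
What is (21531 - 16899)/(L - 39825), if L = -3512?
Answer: -4632/43337 ≈ -0.10688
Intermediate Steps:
(21531 - 16899)/(L - 39825) = (21531 - 16899)/(-3512 - 39825) = 4632/(-43337) = 4632*(-1/43337) = -4632/43337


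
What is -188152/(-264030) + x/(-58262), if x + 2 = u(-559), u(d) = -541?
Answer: 5552740057/7691457930 ≈ 0.72194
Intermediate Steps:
x = -543 (x = -2 - 541 = -543)
-188152/(-264030) + x/(-58262) = -188152/(-264030) - 543/(-58262) = -188152*(-1/264030) - 543*(-1/58262) = 94076/132015 + 543/58262 = 5552740057/7691457930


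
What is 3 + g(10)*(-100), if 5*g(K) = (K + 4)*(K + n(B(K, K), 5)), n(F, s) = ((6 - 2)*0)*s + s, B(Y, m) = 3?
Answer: -4197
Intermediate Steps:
n(F, s) = s (n(F, s) = (4*0)*s + s = 0*s + s = 0 + s = s)
g(K) = (4 + K)*(5 + K)/5 (g(K) = ((K + 4)*(K + 5))/5 = ((4 + K)*(5 + K))/5 = (4 + K)*(5 + K)/5)
3 + g(10)*(-100) = 3 + (4 + (⅕)*10² + (9/5)*10)*(-100) = 3 + (4 + (⅕)*100 + 18)*(-100) = 3 + (4 + 20 + 18)*(-100) = 3 + 42*(-100) = 3 - 4200 = -4197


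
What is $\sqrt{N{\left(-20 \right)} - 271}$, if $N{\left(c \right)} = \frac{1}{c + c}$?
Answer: $\frac{i \sqrt{108410}}{20} \approx 16.463 i$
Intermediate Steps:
$N{\left(c \right)} = \frac{1}{2 c}$
$\sqrt{N{\left(-20 \right)} - 271} = \sqrt{\frac{1}{2 \left(-20\right)} - 271} = \sqrt{\frac{1}{2} \left(- \frac{1}{20}\right) - 271} = \sqrt{- \frac{1}{40} - 271} = \sqrt{- \frac{10841}{40}} = \frac{i \sqrt{108410}}{20}$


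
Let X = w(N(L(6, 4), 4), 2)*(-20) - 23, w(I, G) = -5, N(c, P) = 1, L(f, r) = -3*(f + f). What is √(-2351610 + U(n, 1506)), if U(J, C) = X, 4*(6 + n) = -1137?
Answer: I*√2351533 ≈ 1533.5*I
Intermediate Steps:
n = -1161/4 (n = -6 + (¼)*(-1137) = -6 - 1137/4 = -1161/4 ≈ -290.25)
L(f, r) = -6*f
X = 77 (X = -5*(-20) - 23 = 100 - 23 = 77)
U(J, C) = 77
√(-2351610 + U(n, 1506)) = √(-2351610 + 77) = √(-2351533) = I*√2351533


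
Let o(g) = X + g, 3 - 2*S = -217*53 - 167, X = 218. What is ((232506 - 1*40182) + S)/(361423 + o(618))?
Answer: 396319/724518 ≈ 0.54701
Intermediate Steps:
S = 11671/2 (S = 3/2 - (-217*53 - 167)/2 = 3/2 - (-11501 - 167)/2 = 3/2 - ½*(-11668) = 3/2 + 5834 = 11671/2 ≈ 5835.5)
o(g) = 218 + g
((232506 - 1*40182) + S)/(361423 + o(618)) = ((232506 - 1*40182) + 11671/2)/(361423 + (218 + 618)) = ((232506 - 40182) + 11671/2)/(361423 + 836) = (192324 + 11671/2)/362259 = (396319/2)*(1/362259) = 396319/724518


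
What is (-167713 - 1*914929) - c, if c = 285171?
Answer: -1367813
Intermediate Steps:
(-167713 - 1*914929) - c = (-167713 - 1*914929) - 1*285171 = (-167713 - 914929) - 285171 = -1082642 - 285171 = -1367813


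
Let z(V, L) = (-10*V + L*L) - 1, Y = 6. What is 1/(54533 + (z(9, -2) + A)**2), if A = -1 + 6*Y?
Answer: 1/57237 ≈ 1.7471e-5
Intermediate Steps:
z(V, L) = -1 + L**2 - 10*V (z(V, L) = (-10*V + L**2) - 1 = (L**2 - 10*V) - 1 = -1 + L**2 - 10*V)
A = 35 (A = -1 + 6*6 = -1 + 36 = 35)
1/(54533 + (z(9, -2) + A)**2) = 1/(54533 + ((-1 + (-2)**2 - 10*9) + 35)**2) = 1/(54533 + ((-1 + 4 - 90) + 35)**2) = 1/(54533 + (-87 + 35)**2) = 1/(54533 + (-52)**2) = 1/(54533 + 2704) = 1/57237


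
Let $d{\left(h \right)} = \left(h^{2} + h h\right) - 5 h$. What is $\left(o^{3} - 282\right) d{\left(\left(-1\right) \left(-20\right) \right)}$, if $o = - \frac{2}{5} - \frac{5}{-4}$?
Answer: $- \frac{15757609}{80} \approx -1.9697 \cdot 10^{5}$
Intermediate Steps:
$o = \frac{17}{20}$ ($o = \left(-2\right) \frac{1}{5} - - \frac{5}{4} = - \frac{2}{5} + \frac{5}{4} = \frac{17}{20} \approx 0.85$)
$d{\left(h \right)} = - 5 h + 2 h^{2}$ ($d{\left(h \right)} = \left(h^{2} + h^{2}\right) - 5 h = 2 h^{2} - 5 h = - 5 h + 2 h^{2}$)
$\left(o^{3} - 282\right) d{\left(\left(-1\right) \left(-20\right) \right)} = \left(\left(\frac{17}{20}\right)^{3} - 282\right) \left(-1\right) \left(-20\right) \left(-5 + 2 \left(\left(-1\right) \left(-20\right)\right)\right) = \left(\frac{4913}{8000} - 282\right) 20 \left(-5 + 2 \cdot 20\right) = - \frac{2251087 \cdot 20 \left(-5 + 40\right)}{8000} = - \frac{2251087 \cdot 20 \cdot 35}{8000} = \left(- \frac{2251087}{8000}\right) 700 = - \frac{15757609}{80}$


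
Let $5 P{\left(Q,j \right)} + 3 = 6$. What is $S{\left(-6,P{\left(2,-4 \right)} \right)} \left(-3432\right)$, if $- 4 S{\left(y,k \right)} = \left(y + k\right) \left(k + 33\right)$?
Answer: $- \frac{3891888}{25} \approx -1.5568 \cdot 10^{5}$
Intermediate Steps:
$P{\left(Q,j \right)} = \frac{3}{5}$ ($P{\left(Q,j \right)} = - \frac{3}{5} + \frac{1}{5} \cdot 6 = - \frac{3}{5} + \frac{6}{5} = \frac{3}{5}$)
$S{\left(y,k \right)} = - \frac{\left(33 + k\right) \left(k + y\right)}{4}$ ($S{\left(y,k \right)} = - \frac{\left(y + k\right) \left(k + 33\right)}{4} = - \frac{\left(k + y\right) \left(33 + k\right)}{4} = - \frac{\left(33 + k\right) \left(k + y\right)}{4}$)
$S{\left(-6,P{\left(2,-4 \right)} \right)} \left(-3432\right) = \left(\left(- \frac{33}{4}\right) \frac{3}{5} - - \frac{99}{2} - \frac{\left(\frac{3}{5}\right)^{2}}{4} - \frac{3}{20} \left(-6\right)\right) \left(-3432\right) = \left(- \frac{99}{20} + \frac{99}{2} - \frac{9}{100} + \frac{9}{10}\right) \left(-3432\right) = \frac{1134}{25} \left(-3432\right) = - \frac{3891888}{25}$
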